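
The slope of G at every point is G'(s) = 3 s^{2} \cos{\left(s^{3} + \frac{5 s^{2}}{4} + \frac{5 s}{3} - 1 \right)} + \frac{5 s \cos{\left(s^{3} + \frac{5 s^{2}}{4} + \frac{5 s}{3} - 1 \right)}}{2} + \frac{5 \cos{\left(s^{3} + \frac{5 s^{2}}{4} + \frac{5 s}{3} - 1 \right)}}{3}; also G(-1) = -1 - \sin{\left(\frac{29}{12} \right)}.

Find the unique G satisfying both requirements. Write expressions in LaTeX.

G(s) = \sin{\left(s^{3} + \frac{5 s^{2}}{4} + \frac{5 s}{3} - 1 \right)} - 1

The substitution u = s^{3} + \frac{5 s^{2}}{4} + \frac{5 s}{3} - 1 works: G'(s) is exactly (dG/du)*(du/ds) for that inner function.
A general antiderivative is \sin{\left(s^{3} + \frac{5 s^{2}}{4} + \frac{5 s}{3} - 1 \right)} + C.
The condition gives C = -1 - \sin{\left(\frac{29}{12} \right)} - (- \sin{\left(\frac{29}{12} \right)}) = -1.
So G(s) = \sin{\left(s^{3} + \frac{5 s^{2}}{4} + \frac{5 s}{3} - 1 \right)} - 1.
Check: d/ds[\sin{\left(s^{3} + \frac{5 s^{2}}{4} + \frac{5 s}{3} - 1 \right)} - 1] = 3 s^{2} \cos{\left(s^{3} + \frac{5 s^{2}}{4} + \frac{5 s}{3} - 1 \right)} + \frac{5 s \cos{\left(s^{3} + \frac{5 s^{2}}{4} + \frac{5 s}{3} - 1 \right)}}{2} + \frac{5 \cos{\left(s^{3} + \frac{5 s^{2}}{4} + \frac{5 s}{3} - 1 \right)}}{3} = G'(s).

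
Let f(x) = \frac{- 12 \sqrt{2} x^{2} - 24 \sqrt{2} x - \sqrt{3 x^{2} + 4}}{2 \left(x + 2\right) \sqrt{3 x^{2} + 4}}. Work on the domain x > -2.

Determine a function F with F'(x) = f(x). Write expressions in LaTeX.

A candidate is checked by its d/dx: the result must match f(x).
Check: d/dx[- \frac{4 \sqrt{2} \sqrt{3 x^{2} + 4} + \log{\left(\frac{x}{2} + 1 \right)}}{2}] = \frac{- 12 \sqrt{2} x^{2} - 24 \sqrt{2} x - \sqrt{3 x^{2} + 4}}{2 x \sqrt{3 x^{2} + 4} + 4 \sqrt{3 x^{2} + 4}}, which equals f(x).

An antiderivative is F(x) = - \frac{4 \sqrt{2} \sqrt{3 x^{2} + 4} + \log{\left(\frac{x}{2} + 1 \right)}}{2}.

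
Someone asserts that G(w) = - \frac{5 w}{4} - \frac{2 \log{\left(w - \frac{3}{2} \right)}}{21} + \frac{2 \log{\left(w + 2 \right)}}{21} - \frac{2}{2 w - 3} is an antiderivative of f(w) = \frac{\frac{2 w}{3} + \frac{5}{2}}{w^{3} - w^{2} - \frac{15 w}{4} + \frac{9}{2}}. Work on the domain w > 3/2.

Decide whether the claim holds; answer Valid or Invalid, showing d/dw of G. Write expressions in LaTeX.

d/dw[G] = \frac{- 60 w^{3} + 60 w^{2} + 257 w - 150}{48 w^{3} - 48 w^{2} - 180 w + 216}
d/dw[G] - f(w) = - \frac{5}{4} != 0.

Invalid: d/dw[G] - f = - \frac{5}{4}, which is not 0.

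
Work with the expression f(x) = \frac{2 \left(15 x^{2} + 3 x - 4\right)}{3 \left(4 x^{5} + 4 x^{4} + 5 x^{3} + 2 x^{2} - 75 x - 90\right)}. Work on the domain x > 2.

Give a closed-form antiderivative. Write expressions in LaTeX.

The denominator factors as 3 \left(x - 2\right) \left(2 x + 3\right)^{2} \left(x^{2} + 5\right); partial fractions split f into directly integrable pieces: - \frac{2 \left(2879 x - 2477\right)}{22707 \left(x^{2} + 5\right)} + \frac{39524}{123627 \left(2 x + 3\right)} - \frac{404}{609 \left(2 x + 3\right)^{2}} + \frac{124}{1323 \left(x - 2\right)}.
Check: d/dx[\frac{521420 \left(2 x + 3\right) \log{\left(x - 2 \right)} + 889290 \left(2 x + 3\right) \log{\left(x + \frac{3}{2} \right)} - 705355 \left(2 x + 3\right) \log{\left(x^{2} + 5 \right)} + 242746 \sqrt{5} \left(2 x + 3\right) \operatorname{atan}{\left(\frac{\sqrt{5} x}{5} \right)} + 1845270}{5563215 \left(2 x + 3\right)}] = \frac{30 x^{2} + 6 x - 8}{12 x^{5} + 12 x^{4} + 15 x^{3} + 6 x^{2} - 225 x - 270}, which equals f(x).

An antiderivative is F(x) = \frac{521420 \left(2 x + 3\right) \log{\left(x - 2 \right)} + 889290 \left(2 x + 3\right) \log{\left(x + \frac{3}{2} \right)} - 705355 \left(2 x + 3\right) \log{\left(x^{2} + 5 \right)} + 242746 \sqrt{5} \left(2 x + 3\right) \operatorname{atan}{\left(\frac{\sqrt{5} x}{5} \right)} + 1845270}{5563215 \left(2 x + 3\right)}.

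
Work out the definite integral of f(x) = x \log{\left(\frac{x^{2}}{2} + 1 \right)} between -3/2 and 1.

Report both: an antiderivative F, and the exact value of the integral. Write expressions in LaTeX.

Any candidate F(x) must reproduce f(x) exactly when differentiated.
F(x) = \frac{x^{2} \log{\left(\frac{x^{2}}{2} + 1 \right)}}{2} - \frac{x^{2}}{2} + \log{\left(x^{2} + 2 \right)} is an antiderivative of f.
Check: d/dx[\frac{x^{2} \log{\left(\frac{x^{2}}{2} + 1 \right)}}{2} - \frac{x^{2}}{2} + \log{\left(x^{2} + 2 \right)}] = x \log{\left(\frac{x^{2}}{2} + 1 \right)} = f(x).
F(1) = - \frac{1}{2} + \frac{\log{\left(\frac{3}{2} \right)}}{2} + \log{\left(3 \right)}; F(-3/2) = - \frac{9}{8} + \frac{9 \log{\left(\frac{17}{8} \right)}}{8} + \log{\left(\frac{17}{4} \right)}.
Integral = F(1) - F(-3/2) = - \log{\left(\frac{17}{4} \right)} - \frac{9 \log{\left(\frac{17}{8} \right)}}{8} + \frac{\log{\left(\frac{3}{2} \right)}}{2} + \frac{5}{8} + \log{\left(3 \right)}.

Antiderivative: F(x) = \frac{x^{2} \log{\left(\frac{x^{2}}{2} + 1 \right)}}{2} - \frac{x^{2}}{2} + \log{\left(x^{2} + 2 \right)}; value = - \log{\left(\frac{17}{4} \right)} - \frac{9 \log{\left(\frac{17}{8} \right)}}{8} + \frac{\log{\left(\frac{3}{2} \right)}}{2} + \frac{5}{8} + \log{\left(3 \right)}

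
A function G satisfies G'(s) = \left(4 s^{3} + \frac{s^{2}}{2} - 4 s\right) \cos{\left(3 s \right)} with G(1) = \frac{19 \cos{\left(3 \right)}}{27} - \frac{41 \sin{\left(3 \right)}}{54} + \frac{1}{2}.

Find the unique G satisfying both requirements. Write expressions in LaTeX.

A candidate passes only if d/ds[G] lands on the given G'(s) exactly.
A general antiderivative is \frac{4 s^{3} \sin{\left(3 s \right)}}{3} + \frac{s^{2} \sin{\left(3 s \right)}}{6} + \frac{4 s^{2} \cos{\left(3 s \right)}}{3} - \frac{20 s \sin{\left(3 s \right)}}{9} + \frac{s \cos{\left(3 s \right)}}{9} - \frac{\sin{\left(3 s \right)}}{27} - \frac{20 \cos{\left(3 s \right)}}{27} + C.
The condition gives C = \frac{19 \cos{\left(3 \right)}}{27} - \frac{41 \sin{\left(3 \right)}}{54} + \frac{1}{2} - (\frac{19 \cos{\left(3 \right)}}{27} - \frac{41 \sin{\left(3 \right)}}{54}) = \frac{1}{2}.
So G(s) = \frac{4 s^{3} \sin{\left(3 s \right)}}{3} + \frac{s^{2} \sin{\left(3 s \right)}}{6} + \frac{4 s^{2} \cos{\left(3 s \right)}}{3} - \frac{20 s \sin{\left(3 s \right)}}{9} + \frac{s \cos{\left(3 s \right)}}{9} - \frac{\sin{\left(3 s \right)}}{27} - \frac{20 \cos{\left(3 s \right)}}{27} + \frac{1}{2}.
Check: d/ds[\frac{4 s^{3} \sin{\left(3 s \right)}}{3} + \frac{s^{2} \sin{\left(3 s \right)}}{6} + \frac{4 s^{2} \cos{\left(3 s \right)}}{3} - \frac{20 s \sin{\left(3 s \right)}}{9} + \frac{s \cos{\left(3 s \right)}}{9} - \frac{\sin{\left(3 s \right)}}{27} - \frac{20 \cos{\left(3 s \right)}}{27} + \frac{1}{2}] = 4 s^{3} \cos{\left(3 s \right)} + \frac{s^{2} \cos{\left(3 s \right)}}{2} - 4 s \cos{\left(3 s \right)}, which equals G'(s).

G(s) = \frac{4 s^{3} \sin{\left(3 s \right)}}{3} + \frac{s^{2} \sin{\left(3 s \right)}}{6} + \frac{4 s^{2} \cos{\left(3 s \right)}}{3} - \frac{20 s \sin{\left(3 s \right)}}{9} + \frac{s \cos{\left(3 s \right)}}{9} - \frac{\sin{\left(3 s \right)}}{27} - \frac{20 \cos{\left(3 s \right)}}{27} + \frac{1}{2}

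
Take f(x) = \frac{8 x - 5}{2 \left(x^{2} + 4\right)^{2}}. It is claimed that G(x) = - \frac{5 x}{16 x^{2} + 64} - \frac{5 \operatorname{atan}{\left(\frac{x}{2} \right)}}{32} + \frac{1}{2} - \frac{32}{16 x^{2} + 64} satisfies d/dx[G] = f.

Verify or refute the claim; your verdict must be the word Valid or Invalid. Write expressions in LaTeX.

Valid - the claim checks out under differentiation.

d/dx[G] = \frac{8 x - 5}{2 x^{4} + 16 x^{2} + 32}
This equals f(x) exactly, so the claim holds.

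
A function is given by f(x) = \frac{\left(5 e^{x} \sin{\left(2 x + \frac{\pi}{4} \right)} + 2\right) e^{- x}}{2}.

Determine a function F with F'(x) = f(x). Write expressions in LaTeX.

Whatever form F(x) takes, F'(x) = f(x) is non-negotiable.
Check: d/dx[- \frac{5 \cos{\left(2 x + \frac{\pi}{4} \right)}}{4} - e^{- x}] = \frac{\left(5 e^{x} \sin{\left(2 x + \frac{\pi}{4} \right)} + 2\right) e^{- x}}{2} = f(x).

An antiderivative is F(x) = - \frac{5 \cos{\left(2 x + \frac{\pi}{4} \right)}}{4} - e^{- x}.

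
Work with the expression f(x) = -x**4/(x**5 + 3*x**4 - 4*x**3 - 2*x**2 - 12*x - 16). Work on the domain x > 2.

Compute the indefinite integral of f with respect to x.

The denominator factors as (x - 2)*(x + 1)*(x + 4)*(x**2 + 2); partial fractions split f into directly integrable pieces: -2*(4*x - 7)/(81*(x**2 + 2)) - 64/(81*(x + 4)) + 1/(27*(x + 1)) - 4/(27*(x - 2)).
Check: d/dx[-4*log(x - 2)/27 + log(x + 1)/27 - 64*log(x + 4)/81 - 4*log(x**2 + 2)/81 + 7*sqrt(2)*atan(sqrt(2)*x/2)/81] = -x**4/(x**5 + 3*x**4 - 4*x**3 - 2*x**2 - 12*x - 16) = f(x).

F(x) = -4*log(x - 2)/27 + log(x + 1)/27 - 64*log(x + 4)/81 - 4*log(x**2 + 2)/81 + 7*sqrt(2)*atan(sqrt(2)*x/2)/81 + C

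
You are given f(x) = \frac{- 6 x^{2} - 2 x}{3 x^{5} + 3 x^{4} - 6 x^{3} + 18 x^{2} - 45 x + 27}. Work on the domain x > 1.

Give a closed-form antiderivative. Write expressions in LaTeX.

An antiderivative is F(x) = \frac{- 12 \left(x - 1\right) \log{\left(x - 1 \right)} - 6 \left(x - 1\right) \log{\left(x + 3 \right)} + 9 \left(x - 1\right) \log{\left(x^{2} + 3 \right)} + 2 \sqrt{3} \left(x - 1\right) \operatorname{atan}{\left(\frac{\sqrt{3} x}{3} \right)} + 12}{72 \left(x - 1\right)}.

The denominator factors as 3 \left(x - 1\right)^{2} \left(x + 3\right) \left(x^{2} + 3\right); partial fractions split f into directly integrable pieces: \frac{3 x + 1}{12 \left(x^{2} + 3\right)} - \frac{1}{12 \left(x + 3\right)} - \frac{1}{6 \left(x - 1\right)} - \frac{1}{6 \left(x - 1\right)^{2}}.
Check: d/dx[\frac{- 12 \left(x - 1\right) \log{\left(x - 1 \right)} - 6 \left(x - 1\right) \log{\left(x + 3 \right)} + 9 \left(x - 1\right) \log{\left(x^{2} + 3 \right)} + 2 \sqrt{3} \left(x - 1\right) \operatorname{atan}{\left(\frac{\sqrt{3} x}{3} \right)} + 12}{72 \left(x - 1\right)}] = \frac{- 6 x^{2} - 2 x}{3 x^{5} + 3 x^{4} - 6 x^{3} + 18 x^{2} - 45 x + 27} = f(x).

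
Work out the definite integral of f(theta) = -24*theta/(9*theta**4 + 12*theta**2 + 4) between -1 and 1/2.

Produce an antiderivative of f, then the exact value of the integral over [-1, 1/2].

Antiderivative: F(theta) = 4/(3*theta**2 + 2); value = 36/55

f matches the chain-rule pattern g'(h)*h' with inner function h(theta) = 3*theta**2 + 2; substituting u = h(theta) collapses the integral.
F(theta) = 4/(3*theta**2 + 2) is an antiderivative of f.
Check: d/dtheta[4/(3*theta**2 + 2)] = -24*theta/(9*theta**4 + 12*theta**2 + 4) = f(theta).
F(1/2) = 16/11; F(-1) = 4/5.
Integral = F(1/2) - F(-1) = 36/55.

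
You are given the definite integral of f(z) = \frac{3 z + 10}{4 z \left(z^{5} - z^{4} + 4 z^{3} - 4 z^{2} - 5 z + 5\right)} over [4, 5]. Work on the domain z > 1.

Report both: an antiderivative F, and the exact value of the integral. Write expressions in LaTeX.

Antiderivative: F(z) = \frac{720 z \log{\left(z \right)} - 625 z \log{\left(z - 1 \right)} - 105 z \log{\left(z + 1 \right)} + 5 z \log{\left(z^{2} + 5 \right)} + 26 \sqrt{5} z \operatorname{atan}{\left(\frac{\sqrt{5} z}{5} \right)} - 720 \log{\left(z \right)} + 625 \log{\left(z - 1 \right)} + 105 \log{\left(z + 1 \right)} - 5 \log{\left(z^{2} + 5 \right)} - 26 \sqrt{5} \operatorname{atan}{\left(\frac{\sqrt{5} z}{5} \right)} - 390}{1440 \left(z - 1\right)}; value = - \frac{269 \log{\left(4 \right)}}{288} - \frac{7 \log{\left(6 \right)}}{96} - \frac{13 \sqrt{5} \operatorname{atan}{\left(\frac{4 \sqrt{5}}{5} \right)}}{720} - \frac{\log{\left(21 \right)}}{288} + \frac{\log{\left(30 \right)}}{288} + \frac{13}{576} + \frac{13 \sqrt{5} \operatorname{atan}{\left(\sqrt{5} \right)}}{720} + \frac{125 \log{\left(3 \right)}}{288} + \frac{55 \log{\left(5 \right)}}{96}

The denominator factors as 4 z \left(z - 1\right)^{2} \left(z + 1\right) \left(z^{2} + 5\right); partial fractions split f into directly integrable pieces: \frac{z + 13}{144 \left(z^{2} + 5\right)} - \frac{7}{96 \left(z + 1\right)} - \frac{125}{288 \left(z - 1\right)} + \frac{13}{48 \left(z - 1\right)^{2}} + \frac{1}{2 z}.
F(z) = \frac{720 z \log{\left(z \right)} - 625 z \log{\left(z - 1 \right)} - 105 z \log{\left(z + 1 \right)} + 5 z \log{\left(z^{2} + 5 \right)} + 26 \sqrt{5} z \operatorname{atan}{\left(\frac{\sqrt{5} z}{5} \right)} - 720 \log{\left(z \right)} + 625 \log{\left(z - 1 \right)} + 105 \log{\left(z + 1 \right)} - 5 \log{\left(z^{2} + 5 \right)} - 26 \sqrt{5} \operatorname{atan}{\left(\frac{\sqrt{5} z}{5} \right)} - 390}{1440 \left(z - 1\right)} is an antiderivative of f.
Check: d/dz[\frac{720 z \log{\left(z \right)} - 625 z \log{\left(z - 1 \right)} - 105 z \log{\left(z + 1 \right)} + 5 z \log{\left(z^{2} + 5 \right)} + 26 \sqrt{5} z \operatorname{atan}{\left(\frac{\sqrt{5} z}{5} \right)} - 720 \log{\left(z \right)} + 625 \log{\left(z - 1 \right)} + 105 \log{\left(z + 1 \right)} - 5 \log{\left(z^{2} + 5 \right)} - 26 \sqrt{5} \operatorname{atan}{\left(\frac{\sqrt{5} z}{5} \right)} - 390}{1440 \left(z - 1\right)}] = \frac{3 z + 10}{4 z^{6} - 4 z^{5} + 16 z^{4} - 16 z^{3} - 20 z^{2} + 20 z}, which equals f(z).
F(5) = - \frac{125 \log{\left(4 \right)}}{288} - \frac{7 \log{\left(6 \right)}}{96} - \frac{13}{192} + \frac{\log{\left(30 \right)}}{288} + \frac{13 \sqrt{5} \operatorname{atan}{\left(\sqrt{5} \right)}}{720} + \frac{\log{\left(5 \right)}}{2}; F(4) = - \frac{125 \log{\left(3 \right)}}{288} - \frac{7 \log{\left(5 \right)}}{96} - \frac{13}{144} + \frac{\log{\left(21 \right)}}{288} + \frac{13 \sqrt{5} \operatorname{atan}{\left(\frac{4 \sqrt{5}}{5} \right)}}{720} + \frac{\log{\left(4 \right)}}{2}.
Integral = F(5) - F(4) = - \frac{269 \log{\left(4 \right)}}{288} - \frac{7 \log{\left(6 \right)}}{96} - \frac{13 \sqrt{5} \operatorname{atan}{\left(\frac{4 \sqrt{5}}{5} \right)}}{720} - \frac{\log{\left(21 \right)}}{288} + \frac{\log{\left(30 \right)}}{288} + \frac{13}{576} + \frac{13 \sqrt{5} \operatorname{atan}{\left(\sqrt{5} \right)}}{720} + \frac{125 \log{\left(3 \right)}}{288} + \frac{55 \log{\left(5 \right)}}{96}.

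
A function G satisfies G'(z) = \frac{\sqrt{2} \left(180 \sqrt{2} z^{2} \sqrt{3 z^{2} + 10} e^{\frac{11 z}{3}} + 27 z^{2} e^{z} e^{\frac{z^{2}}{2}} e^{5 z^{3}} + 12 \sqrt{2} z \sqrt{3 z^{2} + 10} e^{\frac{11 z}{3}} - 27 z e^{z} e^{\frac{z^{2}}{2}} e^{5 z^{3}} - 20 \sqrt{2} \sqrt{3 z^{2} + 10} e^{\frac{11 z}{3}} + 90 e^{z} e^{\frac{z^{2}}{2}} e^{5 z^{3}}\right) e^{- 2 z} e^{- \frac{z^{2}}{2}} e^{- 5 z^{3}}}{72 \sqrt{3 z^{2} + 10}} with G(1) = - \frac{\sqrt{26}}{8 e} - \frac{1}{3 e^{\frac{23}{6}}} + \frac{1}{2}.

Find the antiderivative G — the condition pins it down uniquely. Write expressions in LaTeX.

G(z) = - \frac{\sqrt{\frac{3 z^{2}}{2} + 5} e^{- z}}{4} - \frac{e^{\frac{5 z}{3}} e^{- \frac{z^{2}}{2}} e^{- 5 z^{3}}}{3} + \frac{1}{2}

Check a candidate G(z) by differentiating: d/dz[G] must match the given G'(z).
A general antiderivative is - \frac{\sqrt{\frac{3 z^{2}}{2} + 5} e^{- z}}{4} - \frac{e^{- 5 z^{3} - \frac{z^{2}}{2} + \frac{5 z}{3}}}{3} + C.
The condition gives C = - \frac{\sqrt{26}}{8 e} - \frac{1}{3 e^{\frac{23}{6}}} + \frac{1}{2} - (- \frac{\sqrt{26}}{8 e} - \frac{1}{3 e^{\frac{23}{6}}}) = \frac{1}{2}.
So G(z) = - \frac{\sqrt{\frac{3 z^{2}}{2} + 5} e^{- z}}{4} - \frac{e^{\frac{5 z}{3}} e^{- \frac{z^{2}}{2}} e^{- 5 z^{3}}}{3} + \frac{1}{2}.
Check: d/dz[- \frac{\sqrt{\frac{3 z^{2}}{2} + 5} e^{- z}}{4} - \frac{e^{\frac{5 z}{3}} e^{- \frac{z^{2}}{2}} e^{- 5 z^{3}}}{3} + \frac{1}{2}] = \frac{\sqrt{2} \left(180 \sqrt{2} z^{2} \sqrt{3 z^{2} + 10} e^{\frac{11 z}{3}} + 27 z^{2} e^{z} e^{\frac{z^{2}}{2}} e^{5 z^{3}} + 12 \sqrt{2} z \sqrt{3 z^{2} + 10} e^{\frac{11 z}{3}} - 27 z e^{z} e^{\frac{z^{2}}{2}} e^{5 z^{3}} - 20 \sqrt{2} \sqrt{3 z^{2} + 10} e^{\frac{11 z}{3}} + 90 e^{z} e^{\frac{z^{2}}{2}} e^{5 z^{3}}\right) e^{- 2 z} e^{- \frac{z^{2}}{2}} e^{- 5 z^{3}}}{72 \sqrt{3 z^{2} + 10}} = G'(z).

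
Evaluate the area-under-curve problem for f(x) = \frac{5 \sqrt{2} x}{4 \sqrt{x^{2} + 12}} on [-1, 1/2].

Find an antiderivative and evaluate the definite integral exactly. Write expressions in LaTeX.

Antiderivative: F(x) = \frac{5 \sqrt{2} \sqrt{x^{2} + 12}}{4}; value = - \frac{5 \sqrt{26}}{4} + \frac{35 \sqrt{2}}{8}

f matches the chain-rule pattern g'(h)*h' with inner function h(x) = \frac{x^{2}}{2} + 6; substituting u = h(x) collapses the integral.
F(x) = \frac{5 \sqrt{2} \sqrt{x^{2} + 12}}{4} is an antiderivative of f.
Check: d/dx[\frac{5 \sqrt{2} \sqrt{x^{2} + 12}}{4}] = \frac{5 \sqrt{2} x}{4 \sqrt{x^{2} + 12}} = f(x).
F(1/2) = \frac{35 \sqrt{2}}{8}; F(-1) = \frac{5 \sqrt{26}}{4}.
Integral = F(1/2) - F(-1) = - \frac{5 \sqrt{26}}{4} + \frac{35 \sqrt{2}}{8}.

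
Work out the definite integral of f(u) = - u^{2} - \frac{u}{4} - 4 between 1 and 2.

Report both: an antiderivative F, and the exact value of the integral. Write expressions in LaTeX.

Antiderivative: F(u) = - \frac{u \left(8 u^{2} + 3 u + 96\right)}{24}; value = - \frac{161}{24}

Integrate term by term and add the pieces.
F(u) = - \frac{u \left(8 u^{2} + 3 u + 96\right)}{24} is an antiderivative of f.
Check: d/du[- \frac{u \left(8 u^{2} + 3 u + 96\right)}{24}] = - u^{2} - \frac{u}{4} - 4 = f(u).
F(2) = - \frac{67}{6}; F(1) = - \frac{107}{24}.
Integral = F(2) - F(1) = - \frac{161}{24}.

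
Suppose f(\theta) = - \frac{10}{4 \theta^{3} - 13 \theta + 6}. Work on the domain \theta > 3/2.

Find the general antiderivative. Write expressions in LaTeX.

F(\theta) = - \frac{5 \log{\left(\theta - \frac{3}{2} \right)}}{7} + \log{\left(\theta - \frac{1}{2} \right)} - \frac{2 \log{\left(\theta + 2 \right)}}{7} + C

The denominator factors as \left(\theta + 2\right) \left(2 \theta - 3\right) \left(2 \theta - 1\right); partial fractions split f into directly integrable pieces: \frac{2}{2 \theta - 1} - \frac{10}{7 \left(2 \theta - 3\right)} - \frac{2}{7 \left(\theta + 2\right)}.
Check: d/d\theta[- \frac{5 \log{\left(\theta - \frac{3}{2} \right)}}{7} + \log{\left(\theta - \frac{1}{2} \right)} - \frac{2 \log{\left(\theta + 2 \right)}}{7}] = - \frac{10}{4 \theta^{3} - 13 \theta + 6} = f(\theta).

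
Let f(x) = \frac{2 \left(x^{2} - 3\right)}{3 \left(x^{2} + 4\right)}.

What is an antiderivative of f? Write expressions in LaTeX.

An antiderivative is F(x) = \frac{2 x}{3} - \frac{7 \operatorname{atan}{\left(\frac{x}{2} \right)}}{3}.

For F(x) to be correct the identity F'(x) - f(x) = 0 must hold.
Check: d/dx[\frac{2 x}{3} - \frac{7 \operatorname{atan}{\left(\frac{x}{2} \right)}}{3}] = \frac{2 x^{2} - 6}{3 x^{2} + 12}, which equals f(x).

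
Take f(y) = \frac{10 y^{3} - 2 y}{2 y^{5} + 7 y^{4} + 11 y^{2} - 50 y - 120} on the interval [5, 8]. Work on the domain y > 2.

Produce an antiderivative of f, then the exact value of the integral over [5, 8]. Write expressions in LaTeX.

Factor the denominator (\left(y - 2\right) \left(y + 4\right) \left(2 y + 3\right) \left(y^{2} + 5\right)) and decompose: f = \frac{52 \left(59 y + 100\right)}{5481 \left(y^{2} + 5\right)} + \frac{492}{1015 \left(2 y + 3\right)} - \frac{316}{315 \left(y + 4\right)} + \frac{38}{189 \left(y - 2\right)}; each piece integrates to a log, atan, or power term.
F(y) = \frac{38 \log{\left(y - 2 \right)}}{189} + \frac{246 \log{\left(y + \frac{3}{2} \right)}}{1015} - \frac{316 \log{\left(y + 4 \right)}}{315} + \frac{1534 \log{\left(y^{2} + 5 \right)}}{5481} + \frac{1040 \sqrt{5} \operatorname{atan}{\left(\frac{\sqrt{5} y}{5} \right)}}{5481} is an antiderivative of f.
Check: d/dy[\frac{38 \log{\left(y - 2 \right)}}{189} + \frac{246 \log{\left(y + \frac{3}{2} \right)}}{1015} - \frac{316 \log{\left(y + 4 \right)}}{315} + \frac{1534 \log{\left(y^{2} + 5 \right)}}{5481} + \frac{1040 \sqrt{5} \operatorname{atan}{\left(\frac{\sqrt{5} y}{5} \right)}}{5481}] = \frac{10 y^{3} - 2 y}{2 y^{5} + 7 y^{4} + 11 y^{2} - 50 y - 120} = f(y).
F(8) = - \frac{316 \log{\left(12 \right)}}{315} + \frac{38 \log{\left(6 \right)}}{189} + \frac{246 \log{\left(\frac{19}{2} \right)}}{1015} + \frac{1040 \sqrt{5} \operatorname{atan}{\left(\frac{8 \sqrt{5}}{5} \right)}}{5481} + \frac{1534 \log{\left(69 \right)}}{5481}; F(5) = - \frac{316 \log{\left(9 \right)}}{315} + \frac{38 \log{\left(3 \right)}}{189} + \frac{246 \log{\left(\frac{13}{2} \right)}}{1015} + \frac{1040 \sqrt{5} \operatorname{atan}{\left(\sqrt{5} \right)}}{5481} + \frac{1534 \log{\left(30 \right)}}{5481}.
Integral = F(8) - F(5) = - \frac{316 \log{\left(12 \right)}}{315} - \frac{1534 \log{\left(30 \right)}}{5481} - \frac{1040 \sqrt{5} \operatorname{atan}{\left(\sqrt{5} \right)}}{5481} - \frac{246 \log{\left(\frac{13}{2} \right)}}{1015} - \frac{38 \log{\left(3 \right)}}{189} + \frac{38 \log{\left(6 \right)}}{189} + \frac{246 \log{\left(\frac{19}{2} \right)}}{1015} + \frac{1040 \sqrt{5} \operatorname{atan}{\left(\frac{8 \sqrt{5}}{5} \right)}}{5481} + \frac{1534 \log{\left(69 \right)}}{5481} + \frac{316 \log{\left(9 \right)}}{315}.

Antiderivative: F(y) = \frac{38 \log{\left(y - 2 \right)}}{189} + \frac{246 \log{\left(y + \frac{3}{2} \right)}}{1015} - \frac{316 \log{\left(y + 4 \right)}}{315} + \frac{1534 \log{\left(y^{2} + 5 \right)}}{5481} + \frac{1040 \sqrt{5} \operatorname{atan}{\left(\frac{\sqrt{5} y}{5} \right)}}{5481}; value = - \frac{316 \log{\left(12 \right)}}{315} - \frac{1534 \log{\left(30 \right)}}{5481} - \frac{1040 \sqrt{5} \operatorname{atan}{\left(\sqrt{5} \right)}}{5481} - \frac{246 \log{\left(\frac{13}{2} \right)}}{1015} - \frac{38 \log{\left(3 \right)}}{189} + \frac{38 \log{\left(6 \right)}}{189} + \frac{246 \log{\left(\frac{19}{2} \right)}}{1015} + \frac{1040 \sqrt{5} \operatorname{atan}{\left(\frac{8 \sqrt{5}}{5} \right)}}{5481} + \frac{1534 \log{\left(69 \right)}}{5481} + \frac{316 \log{\left(9 \right)}}{315}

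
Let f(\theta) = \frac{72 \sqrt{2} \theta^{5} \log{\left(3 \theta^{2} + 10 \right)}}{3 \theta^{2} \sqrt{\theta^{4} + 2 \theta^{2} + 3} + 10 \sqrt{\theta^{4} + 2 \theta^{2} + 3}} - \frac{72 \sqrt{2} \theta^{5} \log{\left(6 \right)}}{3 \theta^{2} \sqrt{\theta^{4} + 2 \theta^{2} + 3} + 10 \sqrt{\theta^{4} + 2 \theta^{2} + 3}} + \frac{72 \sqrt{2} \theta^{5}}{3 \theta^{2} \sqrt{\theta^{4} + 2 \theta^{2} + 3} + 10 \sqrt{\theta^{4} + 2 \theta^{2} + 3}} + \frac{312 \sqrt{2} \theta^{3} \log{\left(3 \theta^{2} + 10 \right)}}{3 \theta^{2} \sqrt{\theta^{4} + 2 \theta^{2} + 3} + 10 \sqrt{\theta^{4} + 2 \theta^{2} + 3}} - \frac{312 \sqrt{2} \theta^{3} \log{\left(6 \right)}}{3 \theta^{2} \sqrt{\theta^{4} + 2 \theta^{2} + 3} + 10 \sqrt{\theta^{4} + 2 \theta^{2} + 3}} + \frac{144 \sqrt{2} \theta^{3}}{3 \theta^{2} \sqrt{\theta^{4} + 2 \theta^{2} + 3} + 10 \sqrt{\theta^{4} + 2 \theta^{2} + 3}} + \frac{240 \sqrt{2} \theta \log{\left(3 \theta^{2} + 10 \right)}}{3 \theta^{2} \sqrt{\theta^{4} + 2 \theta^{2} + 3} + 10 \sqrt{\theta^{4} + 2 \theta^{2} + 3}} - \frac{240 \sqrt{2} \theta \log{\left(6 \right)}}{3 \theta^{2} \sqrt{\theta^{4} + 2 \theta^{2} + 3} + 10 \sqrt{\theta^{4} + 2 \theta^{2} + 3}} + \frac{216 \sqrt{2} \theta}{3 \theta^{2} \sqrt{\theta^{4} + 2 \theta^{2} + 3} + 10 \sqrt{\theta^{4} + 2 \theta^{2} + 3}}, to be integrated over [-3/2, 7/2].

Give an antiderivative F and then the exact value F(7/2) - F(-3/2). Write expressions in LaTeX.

f has the shape u'v + uv' for u = 12 \sqrt{2 \theta^{4} + 4 \theta^{2} + 6} and v = \log{\left(\frac{\theta^{2}}{2} + \frac{5}{3} \right)} — it is the derivative of the product u*v.
F(\theta) = 12 \sqrt{2} \sqrt{\theta^{4} + 2 \theta^{2} + 3} \log{\left(\frac{\theta^{2}}{2} + \frac{5}{3} \right)} is an antiderivative of f.
Check: d/d\theta[12 \sqrt{2} \sqrt{\theta^{4} + 2 \theta^{2} + 3} \log{\left(\frac{\theta^{2}}{2} + \frac{5}{3} \right)}] = \frac{72 \sqrt{2} \theta^{5} \log{\left(3 \theta^{2} + 10 \right)} - 72 \sqrt{2} \theta^{5} \log{\left(6 \right)} + 72 \sqrt{2} \theta^{5} + 312 \sqrt{2} \theta^{3} \log{\left(3 \theta^{2} + 10 \right)} - 312 \sqrt{2} \theta^{3} \log{\left(6 \right)} + 144 \sqrt{2} \theta^{3} + 240 \sqrt{2} \theta \log{\left(3 \theta^{2} + 10 \right)} - 240 \sqrt{2} \theta \log{\left(6 \right)} + 216 \sqrt{2} \theta}{3 \theta^{2} \sqrt{\theta^{4} + 2 \theta^{2} + 3} + 10 \sqrt{\theta^{4} + 2 \theta^{2} + 3}}, which equals f(\theta).
F(7/2) = 3 \sqrt{5682} \log{\left(\frac{187}{24} \right)}; F(-3/2) = 3 \sqrt{402} \log{\left(\frac{67}{24} \right)}.
Integral = F(7/2) - F(-3/2) = - 3 \sqrt{402} \log{\left(\frac{67}{24} \right)} + 3 \sqrt{5682} \log{\left(\frac{187}{24} \right)}.

Antiderivative: F(\theta) = 12 \sqrt{2} \sqrt{\theta^{4} + 2 \theta^{2} + 3} \log{\left(\frac{\theta^{2}}{2} + \frac{5}{3} \right)}; value = - 3 \sqrt{402} \log{\left(\frac{67}{24} \right)} + 3 \sqrt{5682} \log{\left(\frac{187}{24} \right)}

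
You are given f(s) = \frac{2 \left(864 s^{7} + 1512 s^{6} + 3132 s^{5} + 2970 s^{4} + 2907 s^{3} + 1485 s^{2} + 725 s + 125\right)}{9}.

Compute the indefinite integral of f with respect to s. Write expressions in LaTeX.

F(s) = \frac{\left(- 6 s^{2} - 3 s - 5\right)^{4}}{54} + C

The substitution u = - 2 s^{2} - s - \frac{5}{3} works: f is exactly (dF/du)*(du/ds) for that inner function.
Check: d/ds[\frac{\left(- 6 s^{2} - 3 s - 5\right)^{4}}{54}] = 192 s^{7} + 336 s^{6} + 696 s^{5} + 660 s^{4} + 646 s^{3} + 330 s^{2} + \frac{1450 s}{9} + \frac{250}{9}, which equals f(s).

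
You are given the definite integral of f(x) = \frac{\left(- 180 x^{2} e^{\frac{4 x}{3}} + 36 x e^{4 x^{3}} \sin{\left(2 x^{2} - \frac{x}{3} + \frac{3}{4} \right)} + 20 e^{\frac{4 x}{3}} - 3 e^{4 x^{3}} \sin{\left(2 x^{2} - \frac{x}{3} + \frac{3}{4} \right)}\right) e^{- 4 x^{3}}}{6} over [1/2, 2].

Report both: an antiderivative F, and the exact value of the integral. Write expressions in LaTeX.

Antiderivative: F(x) = \frac{5 e^{\frac{4 x}{3}} e^{- 4 x^{3}}}{2} - \frac{3 \cos{\left(2 x^{2} - \frac{x}{3} + \frac{3}{4} \right)}}{2}; value = - \frac{5 e^{\frac{1}{6}}}{2} + \frac{5}{2 e^{\frac{88}{3}}} - \frac{3 \cos{\left(\frac{97}{12} \right)}}{2} + \frac{3 \cos{\left(\frac{13}{12} \right)}}{2}

Recover f(x) by differentiating a candidate F(x); any mismatch rules it out.
F(x) = \frac{5 e^{\frac{4 x}{3}} e^{- 4 x^{3}}}{2} - \frac{3 \cos{\left(2 x^{2} - \frac{x}{3} + \frac{3}{4} \right)}}{2} is an antiderivative of f.
Check: d/dx[\frac{5 e^{\frac{4 x}{3}} e^{- 4 x^{3}}}{2} - \frac{3 \cos{\left(2 x^{2} - \frac{x}{3} + \frac{3}{4} \right)}}{2}] = \frac{\left(- 180 x^{2} e^{\frac{4 x}{3}} + 36 x e^{4 x^{3}} \sin{\left(2 x^{2} - \frac{x}{3} + \frac{3}{4} \right)} + 20 e^{\frac{4 x}{3}} - 3 e^{4 x^{3}} \sin{\left(2 x^{2} - \frac{x}{3} + \frac{3}{4} \right)}\right) e^{- 4 x^{3}}}{6} = f(x).
F(2) = \frac{5}{2 e^{\frac{88}{3}}} - \frac{3 \cos{\left(\frac{97}{12} \right)}}{2}; F(1/2) = - \frac{3 \cos{\left(\frac{13}{12} \right)}}{2} + \frac{5 e^{\frac{1}{6}}}{2}.
Integral = F(2) - F(1/2) = - \frac{5 e^{\frac{1}{6}}}{2} + \frac{5}{2 e^{\frac{88}{3}}} - \frac{3 \cos{\left(\frac{97}{12} \right)}}{2} + \frac{3 \cos{\left(\frac{13}{12} \right)}}{2}.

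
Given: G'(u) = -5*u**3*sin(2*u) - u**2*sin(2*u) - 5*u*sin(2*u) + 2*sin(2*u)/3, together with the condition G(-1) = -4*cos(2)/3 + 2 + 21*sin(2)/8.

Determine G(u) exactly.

G(u) = (60*u**3*cos(2*u) - 90*u**2*sin(2*u) + 12*u**2*cos(2*u) - 12*u*sin(2*u) - 30*u*cos(2*u) + 15*sin(2*u) - 14*cos(2*u) + 48)/24

The integrand splits into summands that can be handled one at a time.
A general antiderivative is 5*u**3*cos(2*u)/2 - 15*u**2*sin(2*u)/4 + u**2*cos(2*u)/2 - u*sin(2*u)/2 - 5*u*cos(2*u)/4 + 5*sin(2*u)/8 - 7*cos(2*u)/12 + C.
The condition gives C = -4*cos(2)/3 + 2 + 21*sin(2)/8 - (-4*cos(2)/3 + 21*sin(2)/8) = 2.
So G(u) = (60*u**3*cos(2*u) - 90*u**2*sin(2*u) + 12*u**2*cos(2*u) - 12*u*sin(2*u) - 30*u*cos(2*u) + 15*sin(2*u) - 14*cos(2*u) + 48)/24.
Check: d/du[(60*u**3*cos(2*u) - 90*u**2*sin(2*u) + 12*u**2*cos(2*u) - 12*u*sin(2*u) - 30*u*cos(2*u) + 15*sin(2*u) - 14*cos(2*u) + 48)/24] = -5*u**3*sin(2*u) - u**2*sin(2*u) - 5*u*sin(2*u) + 2*sin(2*u)/3 = G'(u).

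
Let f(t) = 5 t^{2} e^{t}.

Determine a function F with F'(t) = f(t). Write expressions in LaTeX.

Recognize the product-rule pattern: f = u'v + uv' with u = 5 t^{2} - 10 t + 10, v = e^{t}, so integration by parts undoes it.
Check: d/dt[5 t^{2} e^{t} - 10 t e^{t} + 10 e^{t}] = 5 t^{2} e^{t} = f(t).

An antiderivative is F(t) = 5 t^{2} e^{t} - 10 t e^{t} + 10 e^{t}.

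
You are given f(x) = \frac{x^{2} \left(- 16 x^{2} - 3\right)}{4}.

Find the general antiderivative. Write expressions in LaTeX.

For F(x) to be correct the identity F'(x) - f(x) = 0 must hold.
Check: d/dx[- \frac{4 x^{5}}{5} - \frac{x^{3}}{4}] = - 4 x^{4} - \frac{3 x^{2}}{4}, which equals f(x).

F(x) = - \frac{4 x^{5}}{5} - \frac{x^{3}}{4} + C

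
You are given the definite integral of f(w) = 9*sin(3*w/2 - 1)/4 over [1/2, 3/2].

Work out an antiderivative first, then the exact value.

Antiderivative: F(w) = -3*cos(3*w/2 - 1)/2; value = -3*cos(5/4)/2 + 3*cos(1/4)/2

Any candidate F(w) must reproduce f(w) exactly when differentiated.
F(w) = -3*cos(3*w/2 - 1)/2 is an antiderivative of f.
Check: d/dw[-3*cos(3*w/2 - 1)/2] = 9*sin(3*w/2 - 1)/4 = f(w).
F(3/2) = -3*cos(5/4)/2; F(1/2) = -3*cos(1/4)/2.
Integral = F(3/2) - F(1/2) = -3*cos(5/4)/2 + 3*cos(1/4)/2.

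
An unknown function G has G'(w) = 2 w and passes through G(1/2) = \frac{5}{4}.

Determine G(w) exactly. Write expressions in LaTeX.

G(w) = w^{2} + 1

The proposed G(w) is checked by its d/dw: the result must match the given G'(w).
A general antiderivative is w^{2} + C.
The condition gives C = \frac{5}{4} - (\frac{1}{4}) = 1.
So G(w) = w^{2} + 1.
Check: d/dw[w^{2} + 1] = 2 w = G'(w).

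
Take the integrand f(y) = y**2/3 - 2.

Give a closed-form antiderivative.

An antiderivative is F(y) = y**3/9 - 2*y.

A candidate is checked by its d/dy: the result must match f(y).
Check: d/dy[y**3/9 - 2*y] = y**2/3 - 2 = f(y).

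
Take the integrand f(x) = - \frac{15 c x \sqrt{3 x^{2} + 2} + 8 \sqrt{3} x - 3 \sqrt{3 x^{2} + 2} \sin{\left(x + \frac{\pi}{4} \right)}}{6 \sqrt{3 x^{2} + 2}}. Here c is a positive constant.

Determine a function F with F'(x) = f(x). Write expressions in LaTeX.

Any candidate F(x) must reproduce f(x) exactly when differentiated.
Check: d/dx[- \frac{5 c x^{2}}{4} - \frac{4 \sqrt{x^{2} + \frac{2}{3}}}{3} - \frac{\cos{\left(x + \frac{\pi}{4} \right)}}{2}] = \frac{- 15 c x \sqrt{3 x^{2} + 2} - 8 \sqrt{3} x + 3 \sqrt{3 x^{2} + 2} \sin{\left(x + \frac{\pi}{4} \right)}}{6 \sqrt{3 x^{2} + 2}}, which equals f(x).

An antiderivative is F(x) = - \frac{5 c x^{2}}{4} - \frac{4 \sqrt{x^{2} + \frac{2}{3}}}{3} - \frac{\cos{\left(x + \frac{\pi}{4} \right)}}{2}.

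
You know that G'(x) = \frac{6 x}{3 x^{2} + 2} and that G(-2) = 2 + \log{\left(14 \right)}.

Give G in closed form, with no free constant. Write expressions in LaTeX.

G(x) = \log{\left(3 x^{2} + 2 \right)} + 2

The substitution u = 3 x^{2} + 2 works: G'(x) is exactly (dG/du)*(du/dx) for that inner function.
A general antiderivative is \log{\left(3 x^{2} + 2 \right)} + C.
The condition gives C = 2 + \log{\left(14 \right)} - (\log{\left(14 \right)}) = 2.
So G(x) = \log{\left(3 x^{2} + 2 \right)} + 2.
Check: d/dx[\log{\left(3 x^{2} + 2 \right)} + 2] = \frac{6 x}{3 x^{2} + 2} = G'(x).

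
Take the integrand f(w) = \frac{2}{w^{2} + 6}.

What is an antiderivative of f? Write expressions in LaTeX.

Differentiate the proposed F(w) back; it has to land on f(w) exactly.
Check: d/dw[\frac{\sqrt{6} \operatorname{atan}{\left(\frac{\sqrt{6} w}{6} \right)}}{3}] = \frac{2}{w^{2} + 6} = f(w).

An antiderivative is F(w) = \frac{\sqrt{6} \operatorname{atan}{\left(\frac{\sqrt{6} w}{6} \right)}}{3}.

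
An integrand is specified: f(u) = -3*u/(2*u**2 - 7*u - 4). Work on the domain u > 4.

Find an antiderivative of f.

The denominator factors as (u - 4)*(2*u + 1); partial fractions split f into directly integrable pieces: -1/(3*(2*u + 1)) - 4/(3*(u - 4)).
Check: d/du[(-8*log(u - 4) - log(u + 1/2))/6] = -3*u/(2*u**2 - 7*u - 4) = f(u).

An antiderivative is F(u) = (-8*log(u - 4) - log(u + 1/2))/6.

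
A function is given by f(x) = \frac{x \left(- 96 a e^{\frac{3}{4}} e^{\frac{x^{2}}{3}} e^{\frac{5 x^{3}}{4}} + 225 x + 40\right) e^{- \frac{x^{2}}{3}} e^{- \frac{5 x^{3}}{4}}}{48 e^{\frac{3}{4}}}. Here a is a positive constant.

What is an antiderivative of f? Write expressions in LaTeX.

An antiderivative is F(x) = - a x^{2} - \frac{5 e^{- \frac{5 x^{3}}{4} - \frac{x^{2}}{3} - \frac{3}{4}}}{4}.

A candidate is checked by its d/dx: the result must match f(x).
Check: d/dx[- a x^{2} - \frac{5 e^{- \frac{5 x^{3}}{4} - \frac{x^{2}}{3} - \frac{3}{4}}}{4}] = \frac{\left(- 96 a x e^{\frac{3}{4}} e^{\frac{x^{2}}{3}} e^{\frac{5 x^{3}}{4}} + 225 x^{2} + 40 x\right) e^{- \frac{x^{2}}{3}} e^{- \frac{5 x^{3}}{4}}}{48 e^{\frac{3}{4}}}, which equals f(x).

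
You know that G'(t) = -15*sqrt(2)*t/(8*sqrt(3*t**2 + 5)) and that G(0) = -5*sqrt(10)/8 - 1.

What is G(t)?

G(t) = (-5*sqrt(2)*sqrt(3*t**2 + 5) - 8)/8

G'(t) matches the chain-rule pattern g'(h)*h' with inner function h(t) = 3*t**2/2 + 5/2; substituting u = h(t) collapses the integral.
A general antiderivative is -5*sqrt(3*t**2/2 + 5/2)/4 + C.
The condition gives C = -5*sqrt(10)/8 - 1 - (-5*sqrt(10)/8) = -1.
So G(t) = (-5*sqrt(2)*sqrt(3*t**2 + 5) - 8)/8.
Check: d/dt[(-5*sqrt(2)*sqrt(3*t**2 + 5) - 8)/8] = -15*sqrt(2)*t/(8*sqrt(3*t**2 + 5)) = G'(t).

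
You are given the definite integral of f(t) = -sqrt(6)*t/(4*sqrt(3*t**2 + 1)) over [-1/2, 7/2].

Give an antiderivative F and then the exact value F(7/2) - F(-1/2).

f matches the chain-rule pattern g'(h)*h' with inner function h(t) = 2*t**2 + 2/3; substituting u = h(t) collapses the integral.
F(t) = -sqrt(6)*sqrt(3*t**2 + 1)/12 is an antiderivative of f.
Check: d/dt[-sqrt(6)*sqrt(3*t**2 + 1)/12] = -sqrt(6)*t/(4*sqrt(3*t**2 + 1)) = f(t).
F(7/2) = -sqrt(906)/24; F(-1/2) = -sqrt(42)/24.
Integral = F(7/2) - F(-1/2) = -sqrt(906)/24 + sqrt(42)/24.

Antiderivative: F(t) = -sqrt(6)*sqrt(3*t**2 + 1)/12; value = -sqrt(906)/24 + sqrt(42)/24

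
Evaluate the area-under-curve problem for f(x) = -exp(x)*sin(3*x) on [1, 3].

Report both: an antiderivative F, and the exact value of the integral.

A first test for any F(x): its x-derivative must equal f(x) identically.
F(x) = (-sin(3*x) + 3*cos(3*x))*exp(x)/10 is an antiderivative of f.
Check: d/dx[(-sin(3*x) + 3*cos(3*x))*exp(x)/10] = -exp(x)*sin(3*x) = f(x).
F(3) = 3*exp(3)*cos(9)/10 - exp(3)*sin(9)/10; F(1) = 3*exp(1)*cos(3)/10 - exp(1)*sin(3)/10.
Integral = F(3) - F(1) = 3*exp(3)*cos(9)/10 - exp(3)*sin(9)/10 + exp(1)*sin(3)/10 - 3*exp(1)*cos(3)/10.

Antiderivative: F(x) = (-sin(3*x) + 3*cos(3*x))*exp(x)/10; value = 3*exp(3)*cos(9)/10 - exp(3)*sin(9)/10 + exp(1)*sin(3)/10 - 3*exp(1)*cos(3)/10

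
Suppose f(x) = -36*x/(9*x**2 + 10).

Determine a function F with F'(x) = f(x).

An antiderivative is F(x) = -2*log(3*x**2/2 + 5/3).

f matches the chain-rule pattern g'(h)*h' with inner function h(x) = 3*x**2/2 + 5/3; substituting u = h(x) collapses the integral.
Check: d/dx[-2*log(3*x**2/2 + 5/3)] = -36*x/(9*x**2 + 10) = f(x).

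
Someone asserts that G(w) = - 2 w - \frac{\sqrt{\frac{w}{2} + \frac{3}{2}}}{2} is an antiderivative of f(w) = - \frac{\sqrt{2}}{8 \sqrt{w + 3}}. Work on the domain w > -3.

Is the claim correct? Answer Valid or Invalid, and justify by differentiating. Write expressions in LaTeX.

d/dw[G] = \frac{- 16 \sqrt{w + 3} - \sqrt{2}}{8 \sqrt{w + 3}}
d/dw[G] - f(w) = -2 != 0.

Invalid: d/dw[G] - f = -2, which is not 0.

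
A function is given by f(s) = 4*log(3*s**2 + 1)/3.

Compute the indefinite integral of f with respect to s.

A first test for any F(s): its s-derivative must equal f(s) identically.
Check: d/ds[4*(3*s*log(3*s**2 + 1) - 6*s + 2*sqrt(3)*atan(sqrt(3)*s))/9] = 4*log(3*s**2 + 1)/3 = f(s).

F(s) = 4*(3*s*log(3*s**2 + 1) - 6*s + 2*sqrt(3)*atan(sqrt(3)*s))/9 + C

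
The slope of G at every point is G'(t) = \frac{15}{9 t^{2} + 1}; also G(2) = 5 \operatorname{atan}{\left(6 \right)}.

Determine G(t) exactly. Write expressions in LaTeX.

G(t) = 5 \operatorname{atan}{\left(3 t \right)}

The proposed G(t) is checked by its d/dt: the result must match the given G'(t).
A general antiderivative is 5 \operatorname{atan}{\left(3 t \right)} + C.
The condition gives C = 5 \operatorname{atan}{\left(6 \right)} - (5 \operatorname{atan}{\left(6 \right)}) = 0.
So G(t) = 5 \operatorname{atan}{\left(3 t \right)}.
Check: d/dt[5 \operatorname{atan}{\left(3 t \right)}] = \frac{15}{9 t^{2} + 1} = G'(t).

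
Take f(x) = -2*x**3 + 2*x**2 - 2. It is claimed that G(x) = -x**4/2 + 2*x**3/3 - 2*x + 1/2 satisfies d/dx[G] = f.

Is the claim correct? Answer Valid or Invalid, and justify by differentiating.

Valid - differentiating G returns exactly f.

d/dx[G] = -2*x**3 + 2*x**2 - 2
This equals f(x) exactly, so the claim holds.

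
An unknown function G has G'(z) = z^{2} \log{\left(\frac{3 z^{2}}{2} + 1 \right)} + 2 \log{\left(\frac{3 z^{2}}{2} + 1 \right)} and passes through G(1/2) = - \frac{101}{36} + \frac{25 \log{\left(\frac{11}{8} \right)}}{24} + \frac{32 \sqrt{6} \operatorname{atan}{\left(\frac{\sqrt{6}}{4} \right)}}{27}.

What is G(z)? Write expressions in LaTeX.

G(z) = \frac{9 z^{3} \log{\left(\frac{3 z^{2}}{2} + 1 \right)} - 6 z^{3} + 54 z \log{\left(\frac{3 z^{2}}{2} + 1 \right)} - 96 z + 32 \sqrt{6} \operatorname{atan}{\left(\frac{\sqrt{6} z}{2} \right)} - 27}{27}

The integrand splits into summands that can be handled one at a time.
A general antiderivative is - \frac{2 z^{3}}{9} - \frac{32 z}{9} + \left(\frac{z^{3}}{3} + 2 z\right) \log{\left(\frac{3 z^{2}}{2} + 1 \right)} + \frac{32 \sqrt{6} \operatorname{atan}{\left(\frac{\sqrt{6} z}{2} \right)}}{27} + C.
The condition gives C = - \frac{101}{36} + \frac{25 \log{\left(\frac{11}{8} \right)}}{24} + \frac{32 \sqrt{6} \operatorname{atan}{\left(\frac{\sqrt{6}}{4} \right)}}{27} - (- \frac{65}{36} + \frac{25 \log{\left(\frac{11}{8} \right)}}{24} + \frac{32 \sqrt{6} \operatorname{atan}{\left(\frac{\sqrt{6}}{4} \right)}}{27}) = -1.
So G(z) = \frac{9 z^{3} \log{\left(\frac{3 z^{2}}{2} + 1 \right)} - 6 z^{3} + 54 z \log{\left(\frac{3 z^{2}}{2} + 1 \right)} - 96 z + 32 \sqrt{6} \operatorname{atan}{\left(\frac{\sqrt{6} z}{2} \right)} - 27}{27}.
Check: d/dz[\frac{9 z^{3} \log{\left(\frac{3 z^{2}}{2} + 1 \right)} - 6 z^{3} + 54 z \log{\left(\frac{3 z^{2}}{2} + 1 \right)} - 96 z + 32 \sqrt{6} \operatorname{atan}{\left(\frac{\sqrt{6} z}{2} \right)} - 27}{27}] = z^{2} \log{\left(\frac{3 z^{2}}{2} + 1 \right)} + 2 \log{\left(\frac{3 z^{2}}{2} + 1 \right)} = G'(z).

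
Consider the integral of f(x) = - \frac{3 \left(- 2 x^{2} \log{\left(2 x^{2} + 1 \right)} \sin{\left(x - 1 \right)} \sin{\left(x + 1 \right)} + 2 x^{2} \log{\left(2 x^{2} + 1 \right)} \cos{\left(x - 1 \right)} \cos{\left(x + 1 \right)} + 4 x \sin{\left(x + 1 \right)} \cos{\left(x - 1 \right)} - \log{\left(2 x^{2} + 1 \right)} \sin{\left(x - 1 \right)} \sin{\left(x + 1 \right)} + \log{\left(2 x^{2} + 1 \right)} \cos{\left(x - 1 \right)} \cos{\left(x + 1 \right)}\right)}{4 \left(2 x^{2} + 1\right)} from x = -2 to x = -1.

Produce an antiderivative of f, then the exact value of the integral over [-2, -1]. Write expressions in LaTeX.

Antiderivative: F(x) = - \frac{3 \log{\left(2 x^{2} + 1 \right)} \sin{\left(x + 1 \right)} \cos{\left(x - 1 \right)}}{4}; value = - \frac{3 \log{\left(9 \right)} \sin{\left(1 \right)} \cos{\left(3 \right)}}{4}

Check any antiderivative F(x) by computing F'(x) and comparing it with f(x).
F(x) = - \frac{3 \log{\left(2 x^{2} + 1 \right)} \sin{\left(x + 1 \right)} \cos{\left(x - 1 \right)}}{4} is an antiderivative of f.
Check: d/dx[- \frac{3 \log{\left(2 x^{2} + 1 \right)} \sin{\left(x + 1 \right)} \cos{\left(x - 1 \right)}}{4}] = \frac{6 x^{2} \log{\left(2 x^{2} + 1 \right)} \sin{\left(x - 1 \right)} \sin{\left(x + 1 \right)} - 6 x^{2} \log{\left(2 x^{2} + 1 \right)} \cos{\left(x - 1 \right)} \cos{\left(x + 1 \right)} - 12 x \sin{\left(x + 1 \right)} \cos{\left(x - 1 \right)} + 3 \log{\left(2 x^{2} + 1 \right)} \sin{\left(x - 1 \right)} \sin{\left(x + 1 \right)} - 3 \log{\left(2 x^{2} + 1 \right)} \cos{\left(x - 1 \right)} \cos{\left(x + 1 \right)}}{8 x^{2} + 4}, which equals f(x).
F(-1) = 0; F(-2) = \frac{3 \log{\left(9 \right)} \sin{\left(1 \right)} \cos{\left(3 \right)}}{4}.
Integral = F(-1) - F(-2) = - \frac{3 \log{\left(9 \right)} \sin{\left(1 \right)} \cos{\left(3 \right)}}{4}.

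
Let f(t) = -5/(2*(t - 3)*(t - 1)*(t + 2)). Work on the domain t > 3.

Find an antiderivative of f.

An antiderivative is F(t) = -log(t - 3)/4 + 5*log(t - 1)/12 - log(t + 2)/6.

Factor the denominator (2*(t - 3)*(t - 1)*(t + 2)) and decompose: f = -1/(6*(t + 2)) + 5/(12*(t - 1)) - 1/(4*(t - 3)); each piece integrates to a log, atan, or power term.
Check: d/dt[-log(t - 3)/4 + 5*log(t - 1)/12 - log(t + 2)/6] = -5/(2*t**3 - 4*t**2 - 10*t + 12), which equals f(t).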